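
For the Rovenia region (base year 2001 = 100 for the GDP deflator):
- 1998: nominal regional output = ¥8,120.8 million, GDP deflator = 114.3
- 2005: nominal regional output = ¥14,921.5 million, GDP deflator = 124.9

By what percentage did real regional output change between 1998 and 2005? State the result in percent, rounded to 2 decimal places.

68.15%

Real regional output 1998 = 8120.8 / 1.143 = 7104.81.
Real regional output 2005 = 14921.5 / 1.249 = 11946.76.
Real growth = 11946.76 / 7104.81 − 1 = 0.6815.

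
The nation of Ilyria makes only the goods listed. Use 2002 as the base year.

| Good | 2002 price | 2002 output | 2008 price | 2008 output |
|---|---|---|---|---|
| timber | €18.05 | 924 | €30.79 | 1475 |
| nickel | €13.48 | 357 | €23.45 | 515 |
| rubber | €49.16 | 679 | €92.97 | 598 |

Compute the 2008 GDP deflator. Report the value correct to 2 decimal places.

179.61

Nominal GDP 2008 = 30.79·1475 + 23.45·515 + 92.97·598 = 113088.06.
Real GDP 2008 (at 2002 prices) = 18.05·1475 + 13.48·515 + 49.16·598 = 62963.63.
Deflator = Nominal/Real × 100 = 113088.06/62963.63 × 100 = 179.609.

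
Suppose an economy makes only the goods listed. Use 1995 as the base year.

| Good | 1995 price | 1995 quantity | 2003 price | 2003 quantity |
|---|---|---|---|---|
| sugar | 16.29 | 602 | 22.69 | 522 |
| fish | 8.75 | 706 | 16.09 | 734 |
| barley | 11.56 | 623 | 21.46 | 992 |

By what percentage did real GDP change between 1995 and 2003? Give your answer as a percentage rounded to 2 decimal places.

13.83%

Real GDP 1995 = Nominal GDP 1995 = 16.29·602 + 8.75·706 + 11.56·623 = 23185.96.
Real GDP 2003 (at 1995 prices) = 16.29·522 + 8.75·734 + 11.56·992 = 26393.40.
Real growth = 26393.40/23185.96 − 1 = 0.1383.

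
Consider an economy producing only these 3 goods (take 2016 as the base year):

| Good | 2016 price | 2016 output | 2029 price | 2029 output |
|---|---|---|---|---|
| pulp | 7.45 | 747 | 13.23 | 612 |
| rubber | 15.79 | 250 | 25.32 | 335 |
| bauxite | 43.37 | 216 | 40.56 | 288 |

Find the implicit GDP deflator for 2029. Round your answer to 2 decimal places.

126.50

Nominal GDP 2029 = 13.23·612 + 25.32·335 + 40.56·288 = 28260.24.
Real GDP 2029 (at 2016 prices) = 7.45·612 + 15.79·335 + 43.37·288 = 22339.61.
Deflator = Nominal/Real × 100 = 28260.24/22339.61 × 100 = 126.503.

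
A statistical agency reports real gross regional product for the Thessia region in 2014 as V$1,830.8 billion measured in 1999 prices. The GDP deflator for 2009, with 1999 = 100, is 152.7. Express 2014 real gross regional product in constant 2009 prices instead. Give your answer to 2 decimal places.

Real gross regional product in 2009 prices = Real gross regional product in 1999 prices × (P_2009/P_1999) = 1830.8 × 1.527 = 2795.63.

V$2,795.63 billion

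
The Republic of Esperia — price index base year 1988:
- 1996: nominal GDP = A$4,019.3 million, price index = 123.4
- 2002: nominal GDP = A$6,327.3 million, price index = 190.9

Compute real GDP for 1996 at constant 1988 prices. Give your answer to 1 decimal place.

Real GDP = Nominal / (price index/100) = 4019.3 / 1.234 = 3257.13.

A$3,257.1 million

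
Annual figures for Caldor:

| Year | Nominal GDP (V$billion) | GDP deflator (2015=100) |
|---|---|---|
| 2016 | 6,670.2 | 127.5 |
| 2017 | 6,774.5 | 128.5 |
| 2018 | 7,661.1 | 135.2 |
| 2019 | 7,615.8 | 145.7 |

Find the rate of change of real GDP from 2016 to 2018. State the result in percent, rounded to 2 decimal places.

Real GDP 2016 = 6670.2/1.275 = 5231.53.
Real GDP 2018 = 7661.1/1.352 = 5666.49.
Change = 5666.49/5231.53 − 1 = 0.0831.

8.31%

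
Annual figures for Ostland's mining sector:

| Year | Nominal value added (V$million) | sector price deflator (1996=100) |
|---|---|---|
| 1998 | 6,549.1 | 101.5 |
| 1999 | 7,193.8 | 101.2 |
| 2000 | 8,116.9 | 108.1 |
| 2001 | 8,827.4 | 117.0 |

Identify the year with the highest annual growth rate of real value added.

1999

1999: real = 7193.8/1.012 = 7108.50; growth vs 1998 (6452.32) = 10.17%.
2000: real = 8116.9/1.081 = 7508.70; growth vs 1999 (7108.50) = 5.63%.
2001: real = 8827.4/1.170 = 7544.79; growth vs 2000 (7508.70) = 0.48%.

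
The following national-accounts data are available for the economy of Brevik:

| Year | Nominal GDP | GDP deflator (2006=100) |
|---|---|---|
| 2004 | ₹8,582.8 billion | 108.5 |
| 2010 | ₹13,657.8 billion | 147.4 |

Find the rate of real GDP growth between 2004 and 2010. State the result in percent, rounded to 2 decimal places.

Real GDP 2004 = 8582.8 / 1.085 = 7910.41.
Real GDP 2010 = 13657.8 / 1.474 = 9265.81.
Real growth = 9265.81 / 7910.41 − 1 = 0.1713.

17.13%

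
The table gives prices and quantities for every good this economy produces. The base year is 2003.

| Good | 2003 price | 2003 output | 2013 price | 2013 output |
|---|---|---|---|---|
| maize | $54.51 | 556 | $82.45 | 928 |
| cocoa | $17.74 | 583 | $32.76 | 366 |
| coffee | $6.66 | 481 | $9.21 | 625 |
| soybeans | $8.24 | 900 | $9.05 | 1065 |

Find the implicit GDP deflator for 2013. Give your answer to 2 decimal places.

Nominal GDP 2013 = 82.45·928 + 32.76·366 + 9.21·625 + 9.05·1065 = 103898.26.
Real GDP 2013 (at 2003 prices) = 54.51·928 + 17.74·366 + 6.66·625 + 8.24·1065 = 70016.22.
Deflator = Nominal/Real × 100 = 103898.26/70016.22 × 100 = 148.392.

148.39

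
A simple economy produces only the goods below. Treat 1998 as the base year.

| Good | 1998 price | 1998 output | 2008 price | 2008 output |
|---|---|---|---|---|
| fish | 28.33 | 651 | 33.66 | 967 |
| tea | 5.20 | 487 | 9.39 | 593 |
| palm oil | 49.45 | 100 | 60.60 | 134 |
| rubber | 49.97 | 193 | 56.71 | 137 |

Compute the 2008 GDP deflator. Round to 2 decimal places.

122.88

Nominal GDP 2008 = 33.66·967 + 9.39·593 + 60.60·134 + 56.71·137 = 54007.16.
Real GDP 2008 (at 1998 prices) = 28.33·967 + 5.20·593 + 49.45·134 + 49.97·137 = 43950.90.
Deflator = Nominal/Real × 100 = 54007.16/43950.90 × 100 = 122.881.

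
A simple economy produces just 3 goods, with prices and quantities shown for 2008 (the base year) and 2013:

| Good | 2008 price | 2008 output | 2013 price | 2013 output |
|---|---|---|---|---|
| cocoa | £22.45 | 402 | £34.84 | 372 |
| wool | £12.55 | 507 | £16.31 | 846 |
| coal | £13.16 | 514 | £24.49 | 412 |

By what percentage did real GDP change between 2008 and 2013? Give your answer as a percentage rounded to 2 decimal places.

10.11%

Real GDP 2008 = Nominal GDP 2008 = 22.45·402 + 12.55·507 + 13.16·514 = 22151.99.
Real GDP 2013 (at 2008 prices) = 22.45·372 + 12.55·846 + 13.16·412 = 24390.62.
Real growth = 24390.62/22151.99 − 1 = 0.1011.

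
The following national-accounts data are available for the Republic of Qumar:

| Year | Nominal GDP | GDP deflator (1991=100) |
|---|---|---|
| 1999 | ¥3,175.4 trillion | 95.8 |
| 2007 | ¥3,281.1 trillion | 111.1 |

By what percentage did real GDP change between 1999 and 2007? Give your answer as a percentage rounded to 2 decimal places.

Real GDP 1999 = 3175.4 / 0.958 = 3314.61.
Real GDP 2007 = 3281.1 / 1.111 = 2953.29.
Real growth = 2953.29 / 3314.61 − 1 = -0.1090.

-10.90%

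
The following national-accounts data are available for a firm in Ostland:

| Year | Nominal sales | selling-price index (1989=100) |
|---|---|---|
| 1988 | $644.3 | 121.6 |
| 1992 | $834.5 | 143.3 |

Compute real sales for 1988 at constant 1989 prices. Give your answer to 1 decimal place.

Real sales = Nominal / (selling-price index/100) = 644.3 / 1.216 = 529.85.

$529.9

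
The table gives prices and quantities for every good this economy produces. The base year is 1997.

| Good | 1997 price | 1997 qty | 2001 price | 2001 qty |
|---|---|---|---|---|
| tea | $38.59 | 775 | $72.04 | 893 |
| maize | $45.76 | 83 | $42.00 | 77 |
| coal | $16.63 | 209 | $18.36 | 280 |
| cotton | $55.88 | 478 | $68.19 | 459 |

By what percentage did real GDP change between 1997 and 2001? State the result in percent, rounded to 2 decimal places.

6.88%

Real GDP 1997 = Nominal GDP 1997 = 38.59·775 + 45.76·83 + 16.63·209 + 55.88·478 = 63891.64.
Real GDP 2001 (at 1997 prices) = 38.59·893 + 45.76·77 + 16.63·280 + 55.88·459 = 68289.71.
Real growth = 68289.71/63891.64 − 1 = 0.0688.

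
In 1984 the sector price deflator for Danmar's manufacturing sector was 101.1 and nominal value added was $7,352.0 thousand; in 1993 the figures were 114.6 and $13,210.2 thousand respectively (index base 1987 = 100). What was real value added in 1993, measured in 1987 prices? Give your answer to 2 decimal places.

$11,527.23 thousand

Real value added = Nominal / (sector price deflator/100) = 13210.2 / 1.146 = 11527.23.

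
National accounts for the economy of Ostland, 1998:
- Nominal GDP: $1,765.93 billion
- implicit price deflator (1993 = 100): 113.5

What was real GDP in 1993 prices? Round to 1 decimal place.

Real GDP = Nominal / (implicit price deflator/100) = 1765.93 / 1.135 = 1555.89.

$1,555.9 billion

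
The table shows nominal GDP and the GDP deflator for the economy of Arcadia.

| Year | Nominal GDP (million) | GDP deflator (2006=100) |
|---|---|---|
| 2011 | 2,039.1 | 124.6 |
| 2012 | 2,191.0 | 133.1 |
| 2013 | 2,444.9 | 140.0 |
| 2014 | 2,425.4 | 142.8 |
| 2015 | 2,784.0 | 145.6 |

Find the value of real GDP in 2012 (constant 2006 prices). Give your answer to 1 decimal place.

Real GDP 2012 = 2191.0 / 1.331 = 1646.13.

1,646.1 million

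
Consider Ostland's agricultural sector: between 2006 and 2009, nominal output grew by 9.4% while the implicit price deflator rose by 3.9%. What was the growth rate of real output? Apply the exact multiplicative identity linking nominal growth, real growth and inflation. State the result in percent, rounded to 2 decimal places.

5.29%

(1 + g_nom) = (1 + g_real)(1 + π), so g_real = 1.0940 / 1.0390 − 1 = 0.05294.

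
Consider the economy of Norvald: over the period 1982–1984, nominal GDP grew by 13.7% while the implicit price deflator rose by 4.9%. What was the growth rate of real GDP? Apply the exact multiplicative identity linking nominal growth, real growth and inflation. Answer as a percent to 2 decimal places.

8.39%

(1 + g_nom) = (1 + g_real)(1 + π), so g_real = 1.1370 / 1.0490 − 1 = 0.08389.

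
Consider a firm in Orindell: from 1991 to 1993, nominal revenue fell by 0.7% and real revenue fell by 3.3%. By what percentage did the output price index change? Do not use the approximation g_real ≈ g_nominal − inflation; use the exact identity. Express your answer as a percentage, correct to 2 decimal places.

(1 + g_nom) = (1 + g_real)(1 + π), so π = 0.9930 / 0.9670 − 1 = 0.02689.

2.69%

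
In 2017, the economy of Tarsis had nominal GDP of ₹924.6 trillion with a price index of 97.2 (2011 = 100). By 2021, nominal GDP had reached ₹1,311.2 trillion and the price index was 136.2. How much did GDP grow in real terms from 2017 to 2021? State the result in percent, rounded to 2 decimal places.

1.21%

Deflate each year: 2017 → 924.6/0.972 = 951.23; 2021 → 1311.2/1.362 = 962.70.
So real GDP changed by 962.70/951.23 − 1 = 0.0121, i.e. 1.21%.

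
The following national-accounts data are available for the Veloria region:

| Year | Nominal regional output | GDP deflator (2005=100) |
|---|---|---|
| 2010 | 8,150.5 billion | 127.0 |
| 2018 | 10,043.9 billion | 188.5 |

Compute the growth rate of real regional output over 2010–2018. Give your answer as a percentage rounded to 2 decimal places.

Real regional output 2010 = 8150.5 / 1.270 = 6417.72.
Real regional output 2018 = 10043.9 / 1.885 = 5328.33.
Real growth = 5328.33 / 6417.72 − 1 = -0.1697.

-16.97%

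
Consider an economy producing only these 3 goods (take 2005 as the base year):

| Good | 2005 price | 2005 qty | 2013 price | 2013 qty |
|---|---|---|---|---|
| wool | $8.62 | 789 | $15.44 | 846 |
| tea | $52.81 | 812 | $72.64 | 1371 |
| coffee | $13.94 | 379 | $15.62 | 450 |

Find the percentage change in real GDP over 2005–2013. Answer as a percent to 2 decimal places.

Real GDP 2005 = Nominal GDP 2005 = 8.62·789 + 52.81·812 + 13.94·379 = 54966.16.
Real GDP 2013 (at 2005 prices) = 8.62·846 + 52.81·1371 + 13.94·450 = 85968.03.
Real growth = 85968.03/54966.16 − 1 = 0.5640.

56.40%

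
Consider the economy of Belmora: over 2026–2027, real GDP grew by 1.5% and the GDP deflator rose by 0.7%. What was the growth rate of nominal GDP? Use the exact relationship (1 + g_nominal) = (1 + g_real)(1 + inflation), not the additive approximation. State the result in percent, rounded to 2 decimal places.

(1 + g_nom) = (1 + g_real)(1 + π) = 1.0150 × 1.0070 = 1.02211.

2.21%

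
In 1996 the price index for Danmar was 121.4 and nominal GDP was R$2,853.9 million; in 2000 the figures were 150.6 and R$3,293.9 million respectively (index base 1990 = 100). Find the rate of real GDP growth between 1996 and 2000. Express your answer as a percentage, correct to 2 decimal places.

-6.96%

Real GDP 1996 = 2853.9 / 1.214 = 2350.82.
Real GDP 2000 = 3293.9 / 1.506 = 2187.18.
Real growth = 2187.18 / 2350.82 − 1 = -0.0696.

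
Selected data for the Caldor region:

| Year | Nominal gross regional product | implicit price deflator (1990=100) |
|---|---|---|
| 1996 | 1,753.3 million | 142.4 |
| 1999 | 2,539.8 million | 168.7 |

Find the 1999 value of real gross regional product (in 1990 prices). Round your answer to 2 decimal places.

1,505.51 million

Real gross regional product = Nominal / (implicit price deflator/100) = 2539.8 / 1.687 = 1505.51.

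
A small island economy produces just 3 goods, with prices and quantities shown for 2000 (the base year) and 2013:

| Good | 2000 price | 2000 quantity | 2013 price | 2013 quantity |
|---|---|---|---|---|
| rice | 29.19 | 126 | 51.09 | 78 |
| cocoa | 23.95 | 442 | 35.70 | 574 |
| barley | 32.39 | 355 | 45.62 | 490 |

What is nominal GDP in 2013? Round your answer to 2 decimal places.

Nominal GDP 2013 = Σ (p_2013 × q_2013) = 51.09·78 + 35.70·574 + 45.62·490 = 46830.62.

46830.62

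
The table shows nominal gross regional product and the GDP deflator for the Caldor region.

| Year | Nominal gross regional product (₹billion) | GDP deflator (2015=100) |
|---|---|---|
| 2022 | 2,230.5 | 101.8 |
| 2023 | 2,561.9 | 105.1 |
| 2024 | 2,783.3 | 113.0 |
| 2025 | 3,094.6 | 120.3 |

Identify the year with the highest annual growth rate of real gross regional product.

2023

2023: real = 2561.9/1.051 = 2437.58; growth vs 2022 (2191.06) = 11.25%.
2024: real = 2783.3/1.130 = 2463.10; growth vs 2023 (2437.58) = 1.05%.
2025: real = 3094.6/1.203 = 2572.40; growth vs 2024 (2463.10) = 4.44%.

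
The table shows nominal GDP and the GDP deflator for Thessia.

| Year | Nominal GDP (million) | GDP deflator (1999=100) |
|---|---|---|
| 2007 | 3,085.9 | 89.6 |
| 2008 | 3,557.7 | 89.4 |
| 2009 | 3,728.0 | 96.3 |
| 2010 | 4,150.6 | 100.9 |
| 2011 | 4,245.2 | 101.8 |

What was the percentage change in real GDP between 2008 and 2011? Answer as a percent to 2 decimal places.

Real GDP 2008 = 3557.7/0.894 = 3979.53.
Real GDP 2011 = 4245.2/1.018 = 4170.14.
Change = 4170.14/3979.53 − 1 = 0.0479.

4.79%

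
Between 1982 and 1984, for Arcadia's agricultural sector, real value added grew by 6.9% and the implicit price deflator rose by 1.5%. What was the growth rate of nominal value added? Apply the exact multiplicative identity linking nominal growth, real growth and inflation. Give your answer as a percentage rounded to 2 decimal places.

8.50%

(1 + g_nom) = (1 + g_real)(1 + π) = 1.0690 × 1.0150 = 1.08504.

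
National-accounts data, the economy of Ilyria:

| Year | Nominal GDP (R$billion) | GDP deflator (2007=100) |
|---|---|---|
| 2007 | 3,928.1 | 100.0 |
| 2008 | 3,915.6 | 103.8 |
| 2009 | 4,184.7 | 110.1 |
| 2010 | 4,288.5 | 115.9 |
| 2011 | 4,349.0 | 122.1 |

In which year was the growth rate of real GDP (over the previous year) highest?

2008: real = 3915.6/1.038 = 3772.25; growth vs 2007 (3928.10) = -3.97%.
2009: real = 4184.7/1.101 = 3800.82; growth vs 2008 (3772.25) = 0.76%.
2010: real = 4288.5/1.159 = 3700.17; growth vs 2009 (3800.82) = -2.65%.
2011: real = 4349.0/1.221 = 3561.83; growth vs 2010 (3700.17) = -3.74%.

2009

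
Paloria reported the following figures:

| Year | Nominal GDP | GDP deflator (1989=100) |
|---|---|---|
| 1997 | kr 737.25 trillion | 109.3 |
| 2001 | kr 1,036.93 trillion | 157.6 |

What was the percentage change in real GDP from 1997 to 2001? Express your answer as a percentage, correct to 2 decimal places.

-2.46%

Deflate each year: 1997 → 737.25/1.093 = 674.52; 2001 → 1036.93/1.576 = 657.95.
So real GDP changed by 657.95/674.52 − 1 = -0.0246, i.e. -2.46%.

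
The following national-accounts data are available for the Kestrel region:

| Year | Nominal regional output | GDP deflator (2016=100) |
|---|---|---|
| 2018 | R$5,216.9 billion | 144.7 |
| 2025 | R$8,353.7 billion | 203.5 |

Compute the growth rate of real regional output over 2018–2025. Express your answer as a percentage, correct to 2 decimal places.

Real regional output 2018 = 5216.9 / 1.447 = 3605.32.
Real regional output 2025 = 8353.7 / 2.035 = 4105.01.
Real growth = 4105.01 / 3605.32 − 1 = 0.1386.

13.86%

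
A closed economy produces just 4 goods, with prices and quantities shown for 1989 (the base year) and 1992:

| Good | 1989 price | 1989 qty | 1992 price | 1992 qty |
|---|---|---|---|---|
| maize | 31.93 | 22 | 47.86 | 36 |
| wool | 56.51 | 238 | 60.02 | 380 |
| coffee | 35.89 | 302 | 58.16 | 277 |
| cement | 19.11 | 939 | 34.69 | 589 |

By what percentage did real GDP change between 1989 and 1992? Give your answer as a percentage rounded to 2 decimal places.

Real GDP 1989 = Nominal GDP 1989 = 31.93·22 + 56.51·238 + 35.89·302 + 19.11·939 = 42934.91.
Real GDP 1992 (at 1989 prices) = 31.93·36 + 56.51·380 + 35.89·277 + 19.11·589 = 43820.60.
Real growth = 43820.60/42934.91 − 1 = 0.0206.

2.06%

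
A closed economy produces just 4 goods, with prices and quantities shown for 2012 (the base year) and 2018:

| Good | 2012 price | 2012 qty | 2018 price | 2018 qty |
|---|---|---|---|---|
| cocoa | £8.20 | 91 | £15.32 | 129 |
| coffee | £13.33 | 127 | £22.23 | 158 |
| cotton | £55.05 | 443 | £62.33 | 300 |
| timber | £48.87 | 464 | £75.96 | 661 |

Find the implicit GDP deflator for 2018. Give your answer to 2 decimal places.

143.12

Nominal GDP 2018 = 15.32·129 + 22.23·158 + 62.33·300 + 75.96·661 = 74397.18.
Real GDP 2018 (at 2012 prices) = 8.20·129 + 13.33·158 + 55.05·300 + 48.87·661 = 51982.01.
Deflator = Nominal/Real × 100 = 74397.18/51982.01 × 100 = 143.121.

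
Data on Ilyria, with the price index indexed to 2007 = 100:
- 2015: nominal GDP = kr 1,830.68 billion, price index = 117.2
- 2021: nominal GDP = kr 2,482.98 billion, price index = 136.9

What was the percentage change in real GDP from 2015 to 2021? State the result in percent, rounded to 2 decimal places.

16.11%

Real GDP 2015 = 1830.68 / 1.172 = 1562.01.
Real GDP 2021 = 2482.98 / 1.369 = 1813.72.
Real growth = 1813.72 / 1562.01 − 1 = 0.1611.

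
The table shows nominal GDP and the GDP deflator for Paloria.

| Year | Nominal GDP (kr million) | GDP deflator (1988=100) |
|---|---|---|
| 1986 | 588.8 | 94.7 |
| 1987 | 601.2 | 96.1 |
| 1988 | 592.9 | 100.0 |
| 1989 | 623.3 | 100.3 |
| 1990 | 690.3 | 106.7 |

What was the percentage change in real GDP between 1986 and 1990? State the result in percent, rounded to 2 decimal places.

4.05%

Real GDP 1986 = 588.8/0.947 = 621.75.
Real GDP 1990 = 690.3/1.067 = 646.95.
Change = 646.95/621.75 − 1 = 0.0405.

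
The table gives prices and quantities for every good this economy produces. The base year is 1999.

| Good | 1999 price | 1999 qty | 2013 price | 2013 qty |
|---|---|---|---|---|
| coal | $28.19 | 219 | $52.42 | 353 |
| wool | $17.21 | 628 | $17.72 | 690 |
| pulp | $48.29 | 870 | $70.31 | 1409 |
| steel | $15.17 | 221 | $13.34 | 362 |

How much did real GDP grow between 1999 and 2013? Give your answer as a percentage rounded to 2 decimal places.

52.95%

Real GDP 1999 = Nominal GDP 1999 = 28.19·219 + 17.21·628 + 48.29·870 + 15.17·221 = 62346.36.
Real GDP 2013 (at 1999 prices) = 28.19·353 + 17.21·690 + 48.29·1409 + 15.17·362 = 95358.12.
Real growth = 95358.12/62346.36 − 1 = 0.5295.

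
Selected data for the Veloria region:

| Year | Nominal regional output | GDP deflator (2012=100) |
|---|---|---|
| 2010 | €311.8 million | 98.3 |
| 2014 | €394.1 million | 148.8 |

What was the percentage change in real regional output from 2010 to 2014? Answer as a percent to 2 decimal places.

-16.50%

Deflate each year: 2010 → 311.8/0.983 = 317.19; 2014 → 394.1/1.488 = 264.85.
So real regional output changed by 264.85/317.19 − 1 = -0.1650, i.e. -16.50%.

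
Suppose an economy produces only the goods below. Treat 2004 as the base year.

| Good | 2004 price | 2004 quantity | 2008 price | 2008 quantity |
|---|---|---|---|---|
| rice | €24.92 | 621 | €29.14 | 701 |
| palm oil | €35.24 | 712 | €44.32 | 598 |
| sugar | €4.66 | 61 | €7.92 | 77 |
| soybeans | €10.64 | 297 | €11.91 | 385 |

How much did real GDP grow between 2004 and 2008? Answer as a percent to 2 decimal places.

-2.30%

Real GDP 2004 = Nominal GDP 2004 = 24.92·621 + 35.24·712 + 4.66·61 + 10.64·297 = 44010.54.
Real GDP 2008 (at 2004 prices) = 24.92·701 + 35.24·598 + 4.66·77 + 10.64·385 = 42997.66.
Real growth = 42997.66/44010.54 − 1 = -0.0230.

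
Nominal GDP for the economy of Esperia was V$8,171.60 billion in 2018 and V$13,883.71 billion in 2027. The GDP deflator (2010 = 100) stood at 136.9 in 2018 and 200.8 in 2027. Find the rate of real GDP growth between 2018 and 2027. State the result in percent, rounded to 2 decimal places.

15.83%

Deflate each year: 2018 → 8171.60/1.369 = 5969.03; 2027 → 13883.71/2.008 = 6914.20.
So real GDP changed by 6914.20/5969.03 − 1 = 0.1583, i.e. 15.83%.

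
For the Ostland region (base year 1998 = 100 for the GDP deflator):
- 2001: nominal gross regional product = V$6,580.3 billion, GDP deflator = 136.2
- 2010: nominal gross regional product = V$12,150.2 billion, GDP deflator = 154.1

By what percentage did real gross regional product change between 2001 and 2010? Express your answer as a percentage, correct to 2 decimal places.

63.20%

Real gross regional product 2001 = 6580.3 / 1.362 = 4831.35.
Real gross regional product 2010 = 12150.2 / 1.541 = 7884.62.
Real growth = 7884.62 / 4831.35 − 1 = 0.6320.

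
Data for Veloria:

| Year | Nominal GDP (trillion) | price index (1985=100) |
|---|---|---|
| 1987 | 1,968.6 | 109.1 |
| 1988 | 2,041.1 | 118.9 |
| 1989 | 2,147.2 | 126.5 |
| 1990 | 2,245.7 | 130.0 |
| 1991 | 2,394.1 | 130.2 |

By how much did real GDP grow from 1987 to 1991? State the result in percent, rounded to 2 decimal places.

1.91%

Real GDP 1987 = 1968.6/1.091 = 1804.40.
Real GDP 1991 = 2394.1/1.302 = 1838.79.
Change = 1838.79/1804.40 − 1 = 0.0191.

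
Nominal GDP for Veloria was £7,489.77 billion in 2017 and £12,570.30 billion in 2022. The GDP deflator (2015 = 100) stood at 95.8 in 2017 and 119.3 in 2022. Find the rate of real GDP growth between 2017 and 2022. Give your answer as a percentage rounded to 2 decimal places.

Deflate each year: 2017 → 7489.77/0.958 = 7818.13; 2022 → 12570.30/1.193 = 10536.71.
So real GDP changed by 10536.71/7818.13 − 1 = 0.3477, i.e. 34.77%.

34.77%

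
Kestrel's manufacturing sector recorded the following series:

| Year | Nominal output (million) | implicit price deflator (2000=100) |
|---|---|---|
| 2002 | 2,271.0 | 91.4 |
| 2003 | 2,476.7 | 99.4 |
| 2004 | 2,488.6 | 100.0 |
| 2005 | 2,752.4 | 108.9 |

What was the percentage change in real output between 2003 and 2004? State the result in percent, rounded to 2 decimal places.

Real output 2003 = 2476.7/0.994 = 2491.65.
Real output 2004 = 2488.6/1.000 = 2488.60.
Change = 2488.60/2491.65 − 1 = -0.0012.

-0.12%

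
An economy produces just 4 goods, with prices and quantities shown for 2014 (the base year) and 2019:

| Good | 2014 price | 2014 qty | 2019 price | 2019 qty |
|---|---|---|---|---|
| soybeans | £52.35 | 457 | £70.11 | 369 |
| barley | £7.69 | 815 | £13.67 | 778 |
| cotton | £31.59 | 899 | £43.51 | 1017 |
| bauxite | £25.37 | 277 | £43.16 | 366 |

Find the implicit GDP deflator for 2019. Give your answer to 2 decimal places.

Nominal GDP 2019 = 70.11·369 + 13.67·778 + 43.51·1017 + 43.16·366 = 96552.08.
Real GDP 2019 (at 2014 prices) = 52.35·369 + 7.69·778 + 31.59·1017 + 25.37·366 = 66712.42.
Deflator = Nominal/Real × 100 = 96552.08/66712.42 × 100 = 144.729.

144.73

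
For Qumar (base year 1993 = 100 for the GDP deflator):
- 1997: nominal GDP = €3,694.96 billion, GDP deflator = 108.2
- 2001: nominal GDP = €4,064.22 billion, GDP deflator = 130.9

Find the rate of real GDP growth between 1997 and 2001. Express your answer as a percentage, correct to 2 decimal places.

Real GDP 1997 = 3694.96 / 1.082 = 3414.94.
Real GDP 2001 = 4064.22 / 1.309 = 3104.83.
Real growth = 3104.83 / 3414.94 − 1 = -0.0908.

-9.08%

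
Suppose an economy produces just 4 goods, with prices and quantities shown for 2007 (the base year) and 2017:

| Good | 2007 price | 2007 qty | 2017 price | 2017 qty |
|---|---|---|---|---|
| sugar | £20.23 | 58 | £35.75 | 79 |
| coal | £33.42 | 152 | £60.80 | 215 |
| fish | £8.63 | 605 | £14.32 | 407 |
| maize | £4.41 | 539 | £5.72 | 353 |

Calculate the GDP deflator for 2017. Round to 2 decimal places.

Nominal GDP 2017 = 35.75·79 + 60.80·215 + 14.32·407 + 5.72·353 = 23743.65.
Real GDP 2017 (at 2007 prices) = 20.23·79 + 33.42·215 + 8.63·407 + 4.41·353 = 13852.61.
Deflator = Nominal/Real × 100 = 23743.65/13852.61 × 100 = 171.402.

171.40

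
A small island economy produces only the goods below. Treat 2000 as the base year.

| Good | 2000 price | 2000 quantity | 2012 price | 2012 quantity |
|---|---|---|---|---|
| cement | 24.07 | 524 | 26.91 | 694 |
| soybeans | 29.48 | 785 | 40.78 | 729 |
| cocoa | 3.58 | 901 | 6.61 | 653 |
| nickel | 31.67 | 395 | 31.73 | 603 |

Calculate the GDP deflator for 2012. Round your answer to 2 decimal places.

Nominal GDP 2012 = 26.91·694 + 40.78·729 + 6.61·653 + 31.73·603 = 71853.68.
Real GDP 2012 (at 2000 prices) = 24.07·694 + 29.48·729 + 3.58·653 + 31.67·603 = 59630.25.
Deflator = Nominal/Real × 100 = 71853.68/59630.25 × 100 = 120.499.

120.50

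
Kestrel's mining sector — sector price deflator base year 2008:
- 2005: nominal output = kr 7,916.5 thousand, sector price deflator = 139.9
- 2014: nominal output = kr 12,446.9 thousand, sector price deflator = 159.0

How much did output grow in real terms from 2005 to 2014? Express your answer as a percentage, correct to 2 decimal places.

38.34%

Real output 2005 = 7916.5 / 1.399 = 5658.68.
Real output 2014 = 12446.9 / 1.590 = 7828.24.
Real growth = 7828.24 / 5658.68 − 1 = 0.3834.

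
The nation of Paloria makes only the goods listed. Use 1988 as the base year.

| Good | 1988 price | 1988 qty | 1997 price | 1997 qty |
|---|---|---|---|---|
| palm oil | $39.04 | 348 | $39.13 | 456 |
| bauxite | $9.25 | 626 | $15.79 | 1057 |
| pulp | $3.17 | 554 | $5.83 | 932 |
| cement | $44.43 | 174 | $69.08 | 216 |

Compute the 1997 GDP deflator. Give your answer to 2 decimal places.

Nominal GDP 1997 = 39.13·456 + 15.79·1057 + 5.83·932 + 69.08·216 = 54888.15.
Real GDP 1997 (at 1988 prices) = 39.04·456 + 9.25·1057 + 3.17·932 + 44.43·216 = 40130.81.
Deflator = Nominal/Real × 100 = 54888.15/40130.81 × 100 = 136.773.

136.77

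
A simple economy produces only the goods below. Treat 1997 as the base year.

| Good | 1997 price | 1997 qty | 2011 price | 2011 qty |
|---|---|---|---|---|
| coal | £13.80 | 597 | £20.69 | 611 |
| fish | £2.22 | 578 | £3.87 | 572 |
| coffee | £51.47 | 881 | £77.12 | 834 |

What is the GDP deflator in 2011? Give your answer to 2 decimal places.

150.44

Nominal GDP 2011 = 20.69·611 + 3.87·572 + 77.12·834 = 79173.31.
Real GDP 2011 (at 1997 prices) = 13.80·611 + 2.22·572 + 51.47·834 = 52627.62.
Deflator = Nominal/Real × 100 = 79173.31/52627.62 × 100 = 150.441.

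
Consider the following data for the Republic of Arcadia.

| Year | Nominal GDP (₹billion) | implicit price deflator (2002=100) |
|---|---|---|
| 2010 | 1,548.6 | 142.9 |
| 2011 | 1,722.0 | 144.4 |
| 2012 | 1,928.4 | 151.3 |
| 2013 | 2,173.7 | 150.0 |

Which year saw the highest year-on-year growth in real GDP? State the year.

2011: real = 1722.0/1.444 = 1192.52; growth vs 2010 (1083.69) = 10.04%.
2012: real = 1928.4/1.513 = 1274.55; growth vs 2011 (1192.52) = 6.88%.
2013: real = 2173.7/1.500 = 1449.13; growth vs 2012 (1274.55) = 13.70%.

2013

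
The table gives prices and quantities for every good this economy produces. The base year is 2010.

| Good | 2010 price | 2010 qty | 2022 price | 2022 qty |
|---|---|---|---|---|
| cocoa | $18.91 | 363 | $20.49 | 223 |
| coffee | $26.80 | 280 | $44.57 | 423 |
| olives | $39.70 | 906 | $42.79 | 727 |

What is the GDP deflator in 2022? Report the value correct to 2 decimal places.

Nominal GDP 2022 = 20.49·223 + 44.57·423 + 42.79·727 = 54530.71.
Real GDP 2022 (at 2010 prices) = 18.91·223 + 26.80·423 + 39.70·727 = 44415.23.
Deflator = Nominal/Real × 100 = 54530.71/44415.23 × 100 = 122.775.

122.77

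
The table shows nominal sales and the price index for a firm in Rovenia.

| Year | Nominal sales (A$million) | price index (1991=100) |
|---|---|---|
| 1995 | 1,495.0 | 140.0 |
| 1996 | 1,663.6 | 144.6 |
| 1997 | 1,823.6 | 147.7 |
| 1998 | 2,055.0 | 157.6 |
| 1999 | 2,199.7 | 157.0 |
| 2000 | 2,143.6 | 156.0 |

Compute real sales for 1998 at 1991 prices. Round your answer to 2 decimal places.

Real sales 1998 = 2055.0 / 1.576 = 1303.93.

A$1,303.93 million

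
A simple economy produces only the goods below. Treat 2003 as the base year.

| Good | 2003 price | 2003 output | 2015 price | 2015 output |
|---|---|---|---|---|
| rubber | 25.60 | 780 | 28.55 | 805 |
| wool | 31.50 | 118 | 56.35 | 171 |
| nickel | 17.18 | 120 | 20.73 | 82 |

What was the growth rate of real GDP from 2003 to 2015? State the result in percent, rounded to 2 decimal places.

Real GDP 2003 = Nominal GDP 2003 = 25.60·780 + 31.50·118 + 17.18·120 = 25746.60.
Real GDP 2015 (at 2003 prices) = 25.60·805 + 31.50·171 + 17.18·82 = 27403.26.
Real growth = 27403.26/25746.60 − 1 = 0.0643.

6.43%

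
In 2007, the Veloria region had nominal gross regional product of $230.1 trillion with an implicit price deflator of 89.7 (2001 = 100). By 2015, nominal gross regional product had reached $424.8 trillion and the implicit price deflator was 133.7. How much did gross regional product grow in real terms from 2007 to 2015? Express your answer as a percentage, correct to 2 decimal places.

23.86%

Deflate each year: 2007 → 230.1/0.897 = 256.52; 2015 → 424.8/1.337 = 317.73.
So real gross regional product changed by 317.73/256.52 − 1 = 0.2386, i.e. 23.86%.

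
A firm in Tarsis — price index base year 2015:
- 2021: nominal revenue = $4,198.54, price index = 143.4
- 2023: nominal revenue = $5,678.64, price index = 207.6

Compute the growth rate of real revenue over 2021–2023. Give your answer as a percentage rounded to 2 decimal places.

Real revenue 2021 = 4198.54 / 1.434 = 2927.85.
Real revenue 2023 = 5678.64 / 2.076 = 2735.38.
Real growth = 2735.38 / 2927.85 − 1 = -0.0657.

-6.57%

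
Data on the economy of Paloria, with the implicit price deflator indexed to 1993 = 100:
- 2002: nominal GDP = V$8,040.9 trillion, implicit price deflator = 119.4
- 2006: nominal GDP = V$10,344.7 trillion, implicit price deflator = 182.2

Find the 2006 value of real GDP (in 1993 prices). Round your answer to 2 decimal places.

Real GDP = Nominal / (implicit price deflator/100) = 10344.7 / 1.822 = 5677.66.

V$5,677.66 trillion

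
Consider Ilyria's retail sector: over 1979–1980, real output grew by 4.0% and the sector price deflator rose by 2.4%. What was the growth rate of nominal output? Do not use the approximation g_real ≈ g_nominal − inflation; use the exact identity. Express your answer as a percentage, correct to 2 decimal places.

6.50%

(1 + g_nom) = (1 + g_real)(1 + π) = 1.0400 × 1.0240 = 1.06496.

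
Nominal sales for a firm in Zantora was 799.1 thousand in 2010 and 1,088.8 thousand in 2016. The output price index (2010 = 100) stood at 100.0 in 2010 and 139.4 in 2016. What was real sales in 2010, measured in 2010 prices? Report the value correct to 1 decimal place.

Real sales = Nominal / (output price index/100) = 799.1 / 1.000 = 799.10.

799.1 thousand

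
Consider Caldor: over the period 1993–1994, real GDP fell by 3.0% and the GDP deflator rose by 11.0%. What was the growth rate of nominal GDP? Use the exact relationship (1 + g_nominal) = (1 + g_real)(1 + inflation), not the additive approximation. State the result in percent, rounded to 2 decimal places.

(1 + g_nom) = (1 + g_real)(1 + π) = 0.9700 × 1.1100 = 1.07670.

7.67%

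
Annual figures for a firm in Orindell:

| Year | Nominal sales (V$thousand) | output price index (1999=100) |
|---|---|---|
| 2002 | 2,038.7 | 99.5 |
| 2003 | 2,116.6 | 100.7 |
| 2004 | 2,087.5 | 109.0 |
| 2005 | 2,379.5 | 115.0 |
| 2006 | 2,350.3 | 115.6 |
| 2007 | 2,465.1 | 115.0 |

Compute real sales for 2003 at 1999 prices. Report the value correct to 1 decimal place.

V$2,101.9 thousand

Real sales 2003 = 2116.6 / 1.007 = 2101.89.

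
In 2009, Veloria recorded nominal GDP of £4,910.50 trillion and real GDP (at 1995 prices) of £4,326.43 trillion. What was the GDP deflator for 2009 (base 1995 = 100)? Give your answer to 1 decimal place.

GDP deflator = (Nominal / Real) × 100 = 4910.50 / 4326.43 × 100 = 113.50.

113.5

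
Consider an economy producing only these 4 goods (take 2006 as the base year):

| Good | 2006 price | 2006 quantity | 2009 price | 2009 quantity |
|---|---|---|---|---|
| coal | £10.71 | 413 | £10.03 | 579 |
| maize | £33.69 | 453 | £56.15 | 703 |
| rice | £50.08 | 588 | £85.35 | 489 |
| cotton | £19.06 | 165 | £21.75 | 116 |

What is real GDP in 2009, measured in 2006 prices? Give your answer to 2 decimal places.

Real GDP 2009 = Σ (p_2006 × q_2009) = 10.71·579 + 33.69·703 + 50.08·489 + 19.06·116 = 56585.24.

£56585.24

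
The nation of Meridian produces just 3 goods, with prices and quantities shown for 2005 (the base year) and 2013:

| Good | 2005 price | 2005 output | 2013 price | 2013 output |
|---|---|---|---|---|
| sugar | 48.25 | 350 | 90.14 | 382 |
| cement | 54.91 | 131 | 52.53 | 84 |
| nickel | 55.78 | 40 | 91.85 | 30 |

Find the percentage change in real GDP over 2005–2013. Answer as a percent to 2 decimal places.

Real GDP 2005 = Nominal GDP 2005 = 48.25·350 + 54.91·131 + 55.78·40 = 26311.91.
Real GDP 2013 (at 2005 prices) = 48.25·382 + 54.91·84 + 55.78·30 = 24717.34.
Real growth = 24717.34/26311.91 − 1 = -0.0606.

-6.06%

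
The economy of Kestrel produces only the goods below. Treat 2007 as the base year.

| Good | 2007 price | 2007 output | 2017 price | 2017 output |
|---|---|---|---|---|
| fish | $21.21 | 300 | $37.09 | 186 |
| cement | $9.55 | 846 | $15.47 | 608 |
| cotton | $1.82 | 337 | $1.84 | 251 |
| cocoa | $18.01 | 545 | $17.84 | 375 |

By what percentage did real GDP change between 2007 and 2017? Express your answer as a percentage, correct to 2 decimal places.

Real GDP 2007 = Nominal GDP 2007 = 21.21·300 + 9.55·846 + 1.82·337 + 18.01·545 = 24871.09.
Real GDP 2017 (at 2007 prices) = 21.21·186 + 9.55·608 + 1.82·251 + 18.01·375 = 16962.03.
Real growth = 16962.03/24871.09 − 1 = -0.3180.

-31.80%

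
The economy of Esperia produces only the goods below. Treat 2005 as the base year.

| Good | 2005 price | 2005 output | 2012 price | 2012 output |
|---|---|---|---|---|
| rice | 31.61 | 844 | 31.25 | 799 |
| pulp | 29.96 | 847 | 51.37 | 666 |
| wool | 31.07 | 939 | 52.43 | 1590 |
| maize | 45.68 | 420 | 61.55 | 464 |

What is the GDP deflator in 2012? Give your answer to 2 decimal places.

147.75

Nominal GDP 2012 = 31.25·799 + 51.37·666 + 52.43·1590 + 61.55·464 = 171104.07.
Real GDP 2012 (at 2005 prices) = 31.61·799 + 29.96·666 + 31.07·1590 + 45.68·464 = 115806.57.
Deflator = Nominal/Real × 100 = 171104.07/115806.57 × 100 = 147.750.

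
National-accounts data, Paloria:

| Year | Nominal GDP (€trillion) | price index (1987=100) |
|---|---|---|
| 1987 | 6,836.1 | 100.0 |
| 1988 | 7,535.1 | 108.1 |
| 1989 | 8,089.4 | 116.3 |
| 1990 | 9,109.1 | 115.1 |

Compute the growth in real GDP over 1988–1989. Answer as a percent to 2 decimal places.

Real GDP 1988 = 7535.1/1.081 = 6970.49.
Real GDP 1989 = 8089.4/1.163 = 6955.63.
Change = 6955.63/6970.49 − 1 = -0.0021.

-0.21%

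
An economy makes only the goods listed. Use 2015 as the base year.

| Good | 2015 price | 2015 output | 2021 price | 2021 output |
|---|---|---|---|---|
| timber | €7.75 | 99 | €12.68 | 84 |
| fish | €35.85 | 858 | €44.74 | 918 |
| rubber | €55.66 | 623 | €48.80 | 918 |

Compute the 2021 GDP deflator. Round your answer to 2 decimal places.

Nominal GDP 2021 = 12.68·84 + 44.74·918 + 48.80·918 = 86934.84.
Real GDP 2021 (at 2015 prices) = 7.75·84 + 35.85·918 + 55.66·918 = 84657.18.
Deflator = Nominal/Real × 100 = 86934.84/84657.18 × 100 = 102.690.

102.69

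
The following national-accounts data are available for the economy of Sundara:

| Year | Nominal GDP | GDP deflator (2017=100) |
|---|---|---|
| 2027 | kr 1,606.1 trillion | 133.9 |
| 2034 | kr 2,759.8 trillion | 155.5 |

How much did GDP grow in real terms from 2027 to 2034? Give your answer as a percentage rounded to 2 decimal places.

Deflate each year: 2027 → 1606.1/1.339 = 1199.48; 2034 → 2759.8/1.555 = 1774.79.
So real GDP changed by 1774.79/1199.48 − 1 = 0.4796, i.e. 47.96%.

47.96%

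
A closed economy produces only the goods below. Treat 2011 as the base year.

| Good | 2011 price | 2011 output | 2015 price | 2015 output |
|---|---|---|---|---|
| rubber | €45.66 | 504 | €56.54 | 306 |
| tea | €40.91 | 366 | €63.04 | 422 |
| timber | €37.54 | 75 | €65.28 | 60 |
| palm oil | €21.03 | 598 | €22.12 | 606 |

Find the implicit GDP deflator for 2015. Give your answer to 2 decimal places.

132.43

Nominal GDP 2015 = 56.54·306 + 63.04·422 + 65.28·60 + 22.12·606 = 61225.64.
Real GDP 2015 (at 2011 prices) = 45.66·306 + 40.91·422 + 37.54·60 + 21.03·606 = 46232.56.
Deflator = Nominal/Real × 100 = 61225.64/46232.56 × 100 = 132.430.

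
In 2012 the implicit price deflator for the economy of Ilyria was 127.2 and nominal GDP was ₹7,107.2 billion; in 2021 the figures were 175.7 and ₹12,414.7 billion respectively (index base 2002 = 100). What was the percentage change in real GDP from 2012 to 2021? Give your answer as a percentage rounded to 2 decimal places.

Deflate each year: 2012 → 7107.2/1.272 = 5587.42; 2021 → 12414.7/1.757 = 7065.85.
So real GDP changed by 7065.85/5587.42 − 1 = 0.2646, i.e. 26.46%.

26.46%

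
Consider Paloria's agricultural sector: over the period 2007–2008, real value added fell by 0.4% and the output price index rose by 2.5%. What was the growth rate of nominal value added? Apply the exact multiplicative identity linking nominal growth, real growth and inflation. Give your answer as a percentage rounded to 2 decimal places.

(1 + g_nom) = (1 + g_real)(1 + π) = 0.9960 × 1.0250 = 1.02090.

2.09%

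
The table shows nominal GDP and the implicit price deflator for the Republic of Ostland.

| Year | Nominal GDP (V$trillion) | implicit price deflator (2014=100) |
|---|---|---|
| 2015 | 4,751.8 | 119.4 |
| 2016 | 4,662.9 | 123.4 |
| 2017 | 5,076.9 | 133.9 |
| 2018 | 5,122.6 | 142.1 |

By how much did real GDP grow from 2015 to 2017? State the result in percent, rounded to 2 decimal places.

-4.73%

Real GDP 2015 = 4751.8/1.194 = 3979.73.
Real GDP 2017 = 5076.9/1.339 = 3791.56.
Change = 3791.56/3979.73 − 1 = -0.0473.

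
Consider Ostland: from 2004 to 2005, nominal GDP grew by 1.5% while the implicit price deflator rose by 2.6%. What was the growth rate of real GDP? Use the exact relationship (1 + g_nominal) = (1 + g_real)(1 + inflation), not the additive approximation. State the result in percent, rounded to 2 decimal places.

(1 + g_nom) = (1 + g_real)(1 + π), so g_real = 1.0150 / 1.0260 − 1 = -0.01072.

-1.07%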